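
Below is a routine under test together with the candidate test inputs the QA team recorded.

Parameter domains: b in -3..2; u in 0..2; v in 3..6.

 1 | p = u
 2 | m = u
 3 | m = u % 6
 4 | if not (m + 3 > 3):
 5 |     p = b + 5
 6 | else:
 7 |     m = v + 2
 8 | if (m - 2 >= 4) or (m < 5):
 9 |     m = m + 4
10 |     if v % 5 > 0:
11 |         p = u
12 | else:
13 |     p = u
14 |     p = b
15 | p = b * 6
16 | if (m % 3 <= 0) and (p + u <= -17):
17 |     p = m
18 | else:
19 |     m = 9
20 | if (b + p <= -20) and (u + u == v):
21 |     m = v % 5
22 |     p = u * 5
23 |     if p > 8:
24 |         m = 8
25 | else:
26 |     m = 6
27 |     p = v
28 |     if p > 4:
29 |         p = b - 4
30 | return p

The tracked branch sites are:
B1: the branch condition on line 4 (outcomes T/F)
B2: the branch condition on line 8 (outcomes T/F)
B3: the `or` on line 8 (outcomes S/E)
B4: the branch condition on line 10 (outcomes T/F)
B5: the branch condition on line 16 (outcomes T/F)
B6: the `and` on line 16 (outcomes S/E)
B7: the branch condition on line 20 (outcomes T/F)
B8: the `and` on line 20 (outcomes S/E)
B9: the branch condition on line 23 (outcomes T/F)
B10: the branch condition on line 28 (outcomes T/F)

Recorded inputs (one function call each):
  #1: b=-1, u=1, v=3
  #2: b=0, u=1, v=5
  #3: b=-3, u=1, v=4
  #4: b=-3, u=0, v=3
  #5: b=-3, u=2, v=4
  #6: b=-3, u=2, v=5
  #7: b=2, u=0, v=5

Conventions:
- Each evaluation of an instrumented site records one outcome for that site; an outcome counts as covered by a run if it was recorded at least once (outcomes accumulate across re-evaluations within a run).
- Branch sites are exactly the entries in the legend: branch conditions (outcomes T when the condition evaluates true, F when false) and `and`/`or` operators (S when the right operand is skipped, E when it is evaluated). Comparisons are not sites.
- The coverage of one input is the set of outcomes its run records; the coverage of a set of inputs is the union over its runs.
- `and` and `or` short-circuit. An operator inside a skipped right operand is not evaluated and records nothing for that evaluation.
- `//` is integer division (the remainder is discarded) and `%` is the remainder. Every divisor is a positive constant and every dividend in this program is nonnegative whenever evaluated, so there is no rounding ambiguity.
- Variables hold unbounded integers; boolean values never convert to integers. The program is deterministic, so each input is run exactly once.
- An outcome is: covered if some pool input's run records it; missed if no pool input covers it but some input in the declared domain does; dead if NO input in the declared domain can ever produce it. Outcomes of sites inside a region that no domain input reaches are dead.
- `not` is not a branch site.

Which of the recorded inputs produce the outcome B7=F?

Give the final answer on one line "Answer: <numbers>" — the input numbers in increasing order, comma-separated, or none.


input #1 (b=-1, u=1, v=3): produces B7=F
input #2 (b=0, u=1, v=5): produces B7=F
input #3 (b=-3, u=1, v=4): produces B7=F
input #4 (b=-3, u=0, v=3): produces B7=F
input #5 (b=-3, u=2, v=4): does not produce B7=F
input #6 (b=-3, u=2, v=5): produces B7=F
input #7 (b=2, u=0, v=5): produces B7=F
Answer: 1, 2, 3, 4, 6, 7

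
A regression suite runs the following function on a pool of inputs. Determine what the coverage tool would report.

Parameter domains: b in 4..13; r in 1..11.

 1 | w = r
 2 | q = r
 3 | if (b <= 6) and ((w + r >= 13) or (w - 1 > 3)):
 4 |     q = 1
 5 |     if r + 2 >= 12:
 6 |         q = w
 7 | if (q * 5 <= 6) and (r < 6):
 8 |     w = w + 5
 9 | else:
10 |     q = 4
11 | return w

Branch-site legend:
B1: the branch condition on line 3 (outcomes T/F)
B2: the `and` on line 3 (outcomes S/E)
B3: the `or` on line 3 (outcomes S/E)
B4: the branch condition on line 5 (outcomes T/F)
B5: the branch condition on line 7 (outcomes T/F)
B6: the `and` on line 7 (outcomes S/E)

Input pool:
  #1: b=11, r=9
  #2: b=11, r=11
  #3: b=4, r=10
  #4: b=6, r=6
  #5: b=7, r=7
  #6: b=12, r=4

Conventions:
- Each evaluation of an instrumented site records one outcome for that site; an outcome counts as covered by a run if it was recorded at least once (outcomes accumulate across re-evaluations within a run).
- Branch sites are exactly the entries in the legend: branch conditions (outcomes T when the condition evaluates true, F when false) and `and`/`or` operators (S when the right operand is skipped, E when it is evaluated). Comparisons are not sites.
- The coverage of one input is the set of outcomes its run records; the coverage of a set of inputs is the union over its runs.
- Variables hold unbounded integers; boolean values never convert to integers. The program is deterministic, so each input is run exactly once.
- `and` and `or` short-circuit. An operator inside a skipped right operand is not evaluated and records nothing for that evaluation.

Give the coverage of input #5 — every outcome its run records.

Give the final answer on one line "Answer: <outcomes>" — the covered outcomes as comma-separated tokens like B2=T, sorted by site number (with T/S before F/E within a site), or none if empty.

Tracing the run of input #5 (b=7, r=7):
  B2->S, B1->F, B6->S, B5->F
deduplicating events, the covered set is: B1=F, B2=S, B5=F, B6=S

Answer: B1=F, B2=S, B5=F, B6=S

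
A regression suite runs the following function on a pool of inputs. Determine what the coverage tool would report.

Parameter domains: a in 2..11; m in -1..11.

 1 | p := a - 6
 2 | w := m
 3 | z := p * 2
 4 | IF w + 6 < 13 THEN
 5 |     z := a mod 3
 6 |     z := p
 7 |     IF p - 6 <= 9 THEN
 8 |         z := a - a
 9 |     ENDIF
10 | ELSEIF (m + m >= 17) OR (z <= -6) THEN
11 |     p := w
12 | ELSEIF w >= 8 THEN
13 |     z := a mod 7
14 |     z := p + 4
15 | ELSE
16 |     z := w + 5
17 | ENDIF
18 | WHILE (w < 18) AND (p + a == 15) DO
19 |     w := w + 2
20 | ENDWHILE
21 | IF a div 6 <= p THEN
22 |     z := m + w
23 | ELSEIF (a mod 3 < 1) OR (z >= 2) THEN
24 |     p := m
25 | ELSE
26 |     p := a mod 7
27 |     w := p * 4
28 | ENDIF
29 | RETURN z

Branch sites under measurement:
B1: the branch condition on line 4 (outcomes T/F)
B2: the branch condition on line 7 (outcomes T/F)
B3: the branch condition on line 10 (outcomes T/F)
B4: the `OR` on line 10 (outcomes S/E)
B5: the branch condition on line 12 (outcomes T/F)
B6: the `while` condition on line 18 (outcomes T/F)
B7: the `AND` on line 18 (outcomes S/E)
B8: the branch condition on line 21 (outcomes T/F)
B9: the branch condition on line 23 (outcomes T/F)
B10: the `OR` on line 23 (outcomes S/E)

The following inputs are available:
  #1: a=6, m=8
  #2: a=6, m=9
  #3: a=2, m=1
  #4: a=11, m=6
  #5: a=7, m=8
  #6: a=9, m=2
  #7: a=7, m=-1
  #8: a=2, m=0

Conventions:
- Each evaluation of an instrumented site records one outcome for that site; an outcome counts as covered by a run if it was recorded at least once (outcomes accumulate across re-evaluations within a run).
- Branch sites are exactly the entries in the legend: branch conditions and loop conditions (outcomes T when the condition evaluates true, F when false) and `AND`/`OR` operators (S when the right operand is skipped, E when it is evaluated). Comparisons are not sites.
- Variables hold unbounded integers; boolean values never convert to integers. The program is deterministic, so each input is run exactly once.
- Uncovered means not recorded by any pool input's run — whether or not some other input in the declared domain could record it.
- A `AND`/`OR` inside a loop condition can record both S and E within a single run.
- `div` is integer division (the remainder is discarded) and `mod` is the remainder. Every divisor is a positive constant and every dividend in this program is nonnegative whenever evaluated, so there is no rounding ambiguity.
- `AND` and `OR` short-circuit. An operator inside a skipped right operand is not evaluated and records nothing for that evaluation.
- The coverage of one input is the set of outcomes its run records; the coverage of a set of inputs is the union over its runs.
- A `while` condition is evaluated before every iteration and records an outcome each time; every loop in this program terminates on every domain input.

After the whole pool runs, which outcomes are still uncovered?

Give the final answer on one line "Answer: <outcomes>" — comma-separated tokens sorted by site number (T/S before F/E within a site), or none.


test 1 (a=6, m=8) hits B1=F, B3=F, B4=E, B5=T, B6=F, B7=E, B8=F, B9=T, B10=S
test 2 (a=6, m=9) hits B1=F, B3=T, B4=S, B6=T, B6=F, B7=S, B7=E, B8=T
test 3 (a=2, m=1) hits B1=T, B2=T, B6=F, B7=E, B8=F, B9=F, B10=E
test 4 (a=11, m=6) hits B1=T, B2=T, B6=F, B7=E, B8=T
test 5 (a=7, m=8) hits B1=F, B3=F, B4=E, B5=T, B6=F, B7=E, B8=T
test 6 (a=9, m=2) hits B1=T, B2=T, B6=F, B7=E, B8=T
test 7 (a=7, m=-1) hits B1=T, B2=T, B6=F, B7=E, B8=T
test 8 (a=2, m=0) hits B1=T, B2=T, B6=F, B7=E, B8=F, B9=F, B10=E
union over the pool: B1=T, B1=F, B2=T, B3=T, B3=F, B4=S, B4=E, B5=T, B6=T, B6=F, B7=S, B7=E, B8=T, B8=F, B9=T, B9=F, B10=S, B10=E
uncovered (2 of 20): B2=F, B5=F
Answer: B2=F, B5=F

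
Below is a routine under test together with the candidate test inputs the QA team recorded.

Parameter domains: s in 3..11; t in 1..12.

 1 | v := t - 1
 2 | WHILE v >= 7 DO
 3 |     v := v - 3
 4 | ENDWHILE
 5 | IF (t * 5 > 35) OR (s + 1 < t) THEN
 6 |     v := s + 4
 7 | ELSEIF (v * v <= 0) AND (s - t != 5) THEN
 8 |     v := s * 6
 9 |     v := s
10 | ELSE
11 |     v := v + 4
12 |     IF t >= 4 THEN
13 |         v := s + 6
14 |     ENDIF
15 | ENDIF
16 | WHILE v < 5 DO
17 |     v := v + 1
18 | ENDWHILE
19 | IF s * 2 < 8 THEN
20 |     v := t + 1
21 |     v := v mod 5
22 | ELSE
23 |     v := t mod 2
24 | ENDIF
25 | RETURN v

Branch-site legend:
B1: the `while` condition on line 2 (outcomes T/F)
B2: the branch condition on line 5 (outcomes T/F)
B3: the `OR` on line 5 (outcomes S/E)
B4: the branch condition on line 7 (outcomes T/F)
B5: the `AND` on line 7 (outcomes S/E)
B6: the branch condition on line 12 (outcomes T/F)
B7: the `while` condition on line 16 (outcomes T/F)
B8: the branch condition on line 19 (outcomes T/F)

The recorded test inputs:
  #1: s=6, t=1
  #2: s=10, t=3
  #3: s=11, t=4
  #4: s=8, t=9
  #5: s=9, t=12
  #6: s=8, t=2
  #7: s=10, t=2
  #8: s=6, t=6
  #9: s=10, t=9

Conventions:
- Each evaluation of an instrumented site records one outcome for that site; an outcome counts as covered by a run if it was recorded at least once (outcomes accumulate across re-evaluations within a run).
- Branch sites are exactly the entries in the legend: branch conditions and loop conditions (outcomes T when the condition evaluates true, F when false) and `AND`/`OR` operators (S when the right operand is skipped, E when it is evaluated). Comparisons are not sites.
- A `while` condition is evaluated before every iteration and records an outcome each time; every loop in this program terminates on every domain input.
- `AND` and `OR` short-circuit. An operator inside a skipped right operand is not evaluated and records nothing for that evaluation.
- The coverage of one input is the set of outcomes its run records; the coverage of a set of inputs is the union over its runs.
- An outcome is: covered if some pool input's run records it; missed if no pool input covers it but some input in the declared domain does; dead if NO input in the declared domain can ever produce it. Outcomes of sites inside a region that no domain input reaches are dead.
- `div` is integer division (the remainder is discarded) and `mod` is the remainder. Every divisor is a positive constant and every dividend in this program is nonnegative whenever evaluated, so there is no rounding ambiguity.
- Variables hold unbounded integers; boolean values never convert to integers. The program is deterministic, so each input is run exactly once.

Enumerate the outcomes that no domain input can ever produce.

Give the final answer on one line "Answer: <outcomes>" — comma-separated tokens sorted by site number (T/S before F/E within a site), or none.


running all 108 domain inputs and tallying outcomes:
  reachable outcomes have witnesses, e.g. B1=T (e.g. s=3, t=8), B1=F (e.g. s=3, t=1), B2=T (e.g. s=3, t=5), B2=F (e.g. s=3, t=1)
Answer: none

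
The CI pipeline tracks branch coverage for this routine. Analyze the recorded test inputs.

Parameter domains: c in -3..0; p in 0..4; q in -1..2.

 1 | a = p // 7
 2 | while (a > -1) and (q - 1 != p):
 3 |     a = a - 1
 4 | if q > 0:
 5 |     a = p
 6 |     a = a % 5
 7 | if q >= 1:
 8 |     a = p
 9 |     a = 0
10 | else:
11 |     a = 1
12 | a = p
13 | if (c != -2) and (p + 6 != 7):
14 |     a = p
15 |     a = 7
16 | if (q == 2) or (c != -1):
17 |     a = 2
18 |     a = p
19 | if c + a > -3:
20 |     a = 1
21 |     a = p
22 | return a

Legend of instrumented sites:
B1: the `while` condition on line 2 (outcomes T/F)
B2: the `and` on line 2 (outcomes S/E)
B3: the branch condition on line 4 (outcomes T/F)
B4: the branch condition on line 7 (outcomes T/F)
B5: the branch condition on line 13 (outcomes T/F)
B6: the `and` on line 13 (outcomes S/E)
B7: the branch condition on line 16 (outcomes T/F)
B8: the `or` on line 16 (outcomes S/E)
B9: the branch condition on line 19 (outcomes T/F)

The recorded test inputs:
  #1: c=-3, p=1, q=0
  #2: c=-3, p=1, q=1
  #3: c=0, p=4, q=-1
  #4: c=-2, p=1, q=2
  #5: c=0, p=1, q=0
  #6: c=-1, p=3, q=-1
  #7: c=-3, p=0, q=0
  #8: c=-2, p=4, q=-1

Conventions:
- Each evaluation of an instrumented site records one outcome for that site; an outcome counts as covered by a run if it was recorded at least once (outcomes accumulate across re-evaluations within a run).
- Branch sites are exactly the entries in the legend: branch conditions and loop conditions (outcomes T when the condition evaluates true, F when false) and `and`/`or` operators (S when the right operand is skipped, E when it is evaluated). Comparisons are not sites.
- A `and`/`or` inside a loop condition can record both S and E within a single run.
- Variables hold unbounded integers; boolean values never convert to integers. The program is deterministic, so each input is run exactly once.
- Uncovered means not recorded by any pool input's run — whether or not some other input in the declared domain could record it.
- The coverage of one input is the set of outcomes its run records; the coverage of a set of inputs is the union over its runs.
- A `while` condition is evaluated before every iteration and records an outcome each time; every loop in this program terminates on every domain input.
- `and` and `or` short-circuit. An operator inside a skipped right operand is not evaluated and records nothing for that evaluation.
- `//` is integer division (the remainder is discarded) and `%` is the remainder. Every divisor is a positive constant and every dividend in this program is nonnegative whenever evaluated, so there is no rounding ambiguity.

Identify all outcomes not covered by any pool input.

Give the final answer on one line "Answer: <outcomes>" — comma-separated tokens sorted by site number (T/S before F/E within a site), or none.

input #1, c=-3, p=1, q=0: outcomes B1=T, B1=F, B2=S, B2=E, B3=F, B4=F, B5=F, B6=E, B7=T, B8=E, B9=T
input #2, c=-3, p=1, q=1: outcomes B1=T, B1=F, B2=S, B2=E, B3=T, B4=T, B5=F, B6=E, B7=T, B8=E, B9=T
input #3, c=0, p=4, q=-1: outcomes B1=T, B1=F, B2=S, B2=E, B3=F, B4=F, B5=T, B6=E, B7=T, B8=E, B9=T
input #4, c=-2, p=1, q=2: outcomes B1=F, B2=E, B3=T, B4=T, B5=F, B6=S, B7=T, B8=S, B9=T
input #5, c=0, p=1, q=0: outcomes B1=T, B1=F, B2=S, B2=E, B3=F, B4=F, B5=F, B6=E, B7=T, B8=E, B9=T
input #6, c=-1, p=3, q=-1: outcomes B1=T, B1=F, B2=S, B2=E, B3=F, B4=F, B5=T, B6=E, B7=F, B8=E, B9=T
input #7, c=-3, p=0, q=0: outcomes B1=T, B1=F, B2=S, B2=E, B3=F, B4=F, B5=T, B6=E, B7=T, B8=E, B9=F
input #8, c=-2, p=4, q=-1: outcomes B1=T, B1=F, B2=S, B2=E, B3=F, B4=F, B5=F, B6=S, B7=T, B8=E, B9=T
union over the pool: B1=T, B1=F, B2=S, B2=E, B3=T, B3=F, B4=T, B4=F, B5=T, B5=F, B6=S, B6=E, B7=T, B7=F, B8=S, B8=E, B9=T, B9=F
uncovered (0 of 18): none

Answer: none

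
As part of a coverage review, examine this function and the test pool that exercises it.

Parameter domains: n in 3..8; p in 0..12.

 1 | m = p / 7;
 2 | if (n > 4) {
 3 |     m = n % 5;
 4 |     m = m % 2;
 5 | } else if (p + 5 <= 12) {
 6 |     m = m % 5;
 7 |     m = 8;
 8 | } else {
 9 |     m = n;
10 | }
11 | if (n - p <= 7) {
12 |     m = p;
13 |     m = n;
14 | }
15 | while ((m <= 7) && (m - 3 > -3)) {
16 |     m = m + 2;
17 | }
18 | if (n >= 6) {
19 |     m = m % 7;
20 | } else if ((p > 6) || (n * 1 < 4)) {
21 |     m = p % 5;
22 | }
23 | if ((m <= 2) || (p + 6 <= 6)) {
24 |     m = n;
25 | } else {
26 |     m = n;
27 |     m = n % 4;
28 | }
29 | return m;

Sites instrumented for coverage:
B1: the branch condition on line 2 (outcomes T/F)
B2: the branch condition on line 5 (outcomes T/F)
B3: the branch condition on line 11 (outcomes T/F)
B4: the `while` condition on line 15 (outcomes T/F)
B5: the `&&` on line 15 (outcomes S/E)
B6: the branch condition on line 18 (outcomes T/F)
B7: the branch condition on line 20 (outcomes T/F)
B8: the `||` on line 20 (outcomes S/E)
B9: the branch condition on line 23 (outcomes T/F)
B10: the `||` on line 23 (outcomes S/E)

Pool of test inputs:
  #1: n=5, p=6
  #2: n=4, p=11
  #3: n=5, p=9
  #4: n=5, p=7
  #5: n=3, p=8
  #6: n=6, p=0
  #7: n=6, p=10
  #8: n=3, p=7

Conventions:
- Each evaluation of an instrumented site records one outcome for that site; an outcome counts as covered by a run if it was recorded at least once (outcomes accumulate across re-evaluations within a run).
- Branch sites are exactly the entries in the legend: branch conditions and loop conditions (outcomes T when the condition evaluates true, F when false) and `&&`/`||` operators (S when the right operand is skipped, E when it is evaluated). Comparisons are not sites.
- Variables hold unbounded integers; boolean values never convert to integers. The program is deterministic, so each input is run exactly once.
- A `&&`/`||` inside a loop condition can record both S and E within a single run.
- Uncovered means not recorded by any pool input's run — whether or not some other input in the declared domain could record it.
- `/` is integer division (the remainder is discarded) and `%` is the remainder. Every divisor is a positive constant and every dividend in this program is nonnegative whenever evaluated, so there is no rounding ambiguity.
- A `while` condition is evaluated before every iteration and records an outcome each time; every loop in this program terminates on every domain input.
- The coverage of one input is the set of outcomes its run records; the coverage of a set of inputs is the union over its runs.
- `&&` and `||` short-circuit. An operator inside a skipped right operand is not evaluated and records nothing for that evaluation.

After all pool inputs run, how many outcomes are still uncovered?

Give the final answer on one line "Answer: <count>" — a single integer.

input #1 (n=5, p=6): events B1->T, B3->T, B5->E, B4->T, B5->E, B4->T, B5->S, B4->F, B6->F, B8->E, B7->F, B10->E, B9->F; covers B1=T, B3=T, B4=T, B4=F, B5=S, B5=E, B6=F, B7=F, B8=E, B9=F, B10=E
input #2 (n=4, p=11): events B1->F, B2->F, B3->T, B5->E, B4->T, B5->E, B4->T, B5->S, B4->F, B6->F, B8->S, B7->T, B10->S, B9->T; covers B1=F, B2=F, B3=T, B4=T, B4=F, B5=S, B5=E, B6=F, B7=T, B8=S, B9=T, B10=S
input #3 (n=5, p=9): events B1->T, B3->T, B5->E, B4->T, B5->E, B4->T, B5->S, B4->F, B6->F, B8->S, B7->T, B10->E, B9->F; covers B1=T, B3=T, B4=T, B4=F, B5=S, B5=E, B6=F, B7=T, B8=S, B9=F, B10=E
input #4 (n=5, p=7): events B1->T, B3->T, B5->E, B4->T, B5->E, B4->T, B5->S, B4->F, B6->F, B8->S, B7->T, B10->S, B9->T; covers B1=T, B3=T, B4=T, B4=F, B5=S, B5=E, B6=F, B7=T, B8=S, B9=T, B10=S
input #5 (n=3, p=8): events B1->F, B2->F, B3->T, B5->E, B4->T, B5->E, B4->T, B5->E, B4->T, B5->S, B4->F, B6->F, B8->S, B7->T, ...; covers B1=F, B2=F, B3=T, B4=T, B4=F, B5=S, B5=E, B6=F, B7=T, B8=S, B9=F, B10=E
input #6 (n=6, p=0): events B1->T, B3->T, B5->E, B4->T, B5->S, B4->F, B6->T, B10->S, B9->T; covers B1=T, B3=T, B4=T, B4=F, B5=S, B5=E, B6=T, B9=T, B10=S
input #7 (n=6, p=10): events B1->T, B3->T, B5->E, B4->T, B5->S, B4->F, B6->T, B10->S, B9->T; covers B1=T, B3=T, B4=T, B4=F, B5=S, B5=E, B6=T, B9=T, B10=S
input #8 (n=3, p=7): events B1->F, B2->T, B3->T, B5->E, B4->T, B5->E, B4->T, B5->E, B4->T, B5->S, B4->F, B6->F, B8->S, B7->T, ...; covers B1=F, B2=T, B3=T, B4=T, B4=F, B5=S, B5=E, B6=F, B7=T, B8=S, B9=T, B10=S
union over the pool: B1=T, B1=F, B2=T, B2=F, B3=T, B4=T, B4=F, B5=S, B5=E, B6=T, B6=F, B7=T, B7=F, B8=S, B8=E, B9=T, B9=F, B10=S, B10=E
uncovered (1 of 20): B3=F

Answer: 1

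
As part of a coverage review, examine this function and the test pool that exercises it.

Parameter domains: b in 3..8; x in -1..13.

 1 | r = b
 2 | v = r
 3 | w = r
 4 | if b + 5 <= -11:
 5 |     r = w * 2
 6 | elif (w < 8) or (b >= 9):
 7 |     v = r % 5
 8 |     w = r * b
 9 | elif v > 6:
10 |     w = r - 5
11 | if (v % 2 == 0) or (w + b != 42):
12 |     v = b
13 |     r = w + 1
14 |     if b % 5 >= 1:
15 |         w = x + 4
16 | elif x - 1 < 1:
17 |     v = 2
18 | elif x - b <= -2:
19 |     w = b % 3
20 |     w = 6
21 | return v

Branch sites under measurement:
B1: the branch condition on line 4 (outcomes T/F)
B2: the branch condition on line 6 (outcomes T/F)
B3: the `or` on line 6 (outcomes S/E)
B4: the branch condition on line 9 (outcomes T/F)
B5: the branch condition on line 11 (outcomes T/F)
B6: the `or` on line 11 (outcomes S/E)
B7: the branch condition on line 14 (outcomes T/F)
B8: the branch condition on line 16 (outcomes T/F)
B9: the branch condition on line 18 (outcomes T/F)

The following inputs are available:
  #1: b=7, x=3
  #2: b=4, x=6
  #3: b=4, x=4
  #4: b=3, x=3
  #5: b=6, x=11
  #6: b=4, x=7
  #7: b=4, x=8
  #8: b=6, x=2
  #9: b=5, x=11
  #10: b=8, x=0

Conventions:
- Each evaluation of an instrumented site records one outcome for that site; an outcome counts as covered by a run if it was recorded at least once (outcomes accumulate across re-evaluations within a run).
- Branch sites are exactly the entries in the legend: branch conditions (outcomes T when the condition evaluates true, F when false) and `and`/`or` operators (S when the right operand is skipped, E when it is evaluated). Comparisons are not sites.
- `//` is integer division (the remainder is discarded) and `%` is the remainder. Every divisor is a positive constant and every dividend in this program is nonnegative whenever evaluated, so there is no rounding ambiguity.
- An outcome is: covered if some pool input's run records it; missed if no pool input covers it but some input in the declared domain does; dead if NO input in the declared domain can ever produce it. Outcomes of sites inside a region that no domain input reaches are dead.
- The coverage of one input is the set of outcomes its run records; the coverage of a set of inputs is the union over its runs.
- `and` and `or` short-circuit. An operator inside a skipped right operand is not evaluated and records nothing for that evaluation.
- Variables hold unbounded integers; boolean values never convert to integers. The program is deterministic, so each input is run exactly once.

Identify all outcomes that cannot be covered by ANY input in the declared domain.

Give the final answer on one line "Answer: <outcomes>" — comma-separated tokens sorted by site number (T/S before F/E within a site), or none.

sweeping the full domain (90 inputs) for each outcome:
  B1=T: unreachable across the whole domain -> dead
  B4=F: unreachable across the whole domain -> dead
  reachable outcomes have witnesses, e.g. B1=F (e.g. b=3, x=-1), B2=T (e.g. b=3, x=-1), B2=F (e.g. b=8, x=-1), B3=S (e.g. b=3, x=-1)

Answer: B1=T, B4=F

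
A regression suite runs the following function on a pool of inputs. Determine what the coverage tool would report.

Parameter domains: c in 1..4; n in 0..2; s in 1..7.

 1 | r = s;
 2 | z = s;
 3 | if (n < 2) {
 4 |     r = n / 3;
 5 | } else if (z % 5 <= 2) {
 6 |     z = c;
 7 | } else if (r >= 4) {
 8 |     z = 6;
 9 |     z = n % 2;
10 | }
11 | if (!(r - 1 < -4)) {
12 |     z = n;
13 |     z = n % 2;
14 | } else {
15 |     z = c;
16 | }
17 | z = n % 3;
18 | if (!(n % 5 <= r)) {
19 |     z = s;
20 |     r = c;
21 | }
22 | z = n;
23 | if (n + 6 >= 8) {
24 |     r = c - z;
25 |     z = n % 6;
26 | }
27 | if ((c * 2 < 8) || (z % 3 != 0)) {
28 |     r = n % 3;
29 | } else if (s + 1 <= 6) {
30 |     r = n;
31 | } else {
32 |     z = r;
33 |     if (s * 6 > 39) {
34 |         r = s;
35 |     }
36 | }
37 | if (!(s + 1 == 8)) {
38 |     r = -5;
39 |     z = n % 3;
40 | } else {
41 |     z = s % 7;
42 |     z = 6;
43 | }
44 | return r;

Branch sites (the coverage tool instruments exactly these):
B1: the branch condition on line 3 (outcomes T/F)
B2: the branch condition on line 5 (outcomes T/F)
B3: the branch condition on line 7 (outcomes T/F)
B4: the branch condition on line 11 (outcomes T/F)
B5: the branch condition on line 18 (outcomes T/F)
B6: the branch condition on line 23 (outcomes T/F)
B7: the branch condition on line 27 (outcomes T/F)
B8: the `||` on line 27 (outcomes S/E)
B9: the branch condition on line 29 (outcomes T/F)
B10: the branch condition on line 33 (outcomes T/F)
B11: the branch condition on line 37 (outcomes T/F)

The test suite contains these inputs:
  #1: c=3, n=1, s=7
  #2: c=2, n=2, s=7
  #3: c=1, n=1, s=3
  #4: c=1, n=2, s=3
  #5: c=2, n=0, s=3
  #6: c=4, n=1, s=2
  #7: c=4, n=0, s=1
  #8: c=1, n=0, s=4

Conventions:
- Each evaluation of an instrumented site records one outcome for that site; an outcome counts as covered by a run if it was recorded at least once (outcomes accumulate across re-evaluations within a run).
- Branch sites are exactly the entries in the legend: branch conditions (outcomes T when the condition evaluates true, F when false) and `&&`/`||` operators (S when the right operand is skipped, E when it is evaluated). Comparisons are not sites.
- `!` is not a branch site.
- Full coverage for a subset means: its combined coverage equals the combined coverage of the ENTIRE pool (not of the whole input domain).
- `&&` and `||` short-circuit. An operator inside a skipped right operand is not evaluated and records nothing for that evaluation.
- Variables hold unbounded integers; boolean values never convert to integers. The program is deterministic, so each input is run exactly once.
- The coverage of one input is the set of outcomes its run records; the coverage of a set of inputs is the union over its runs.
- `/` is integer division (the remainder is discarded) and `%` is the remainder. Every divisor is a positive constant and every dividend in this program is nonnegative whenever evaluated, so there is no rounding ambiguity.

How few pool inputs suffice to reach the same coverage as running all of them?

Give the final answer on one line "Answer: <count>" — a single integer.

input #1 (c=3, n=1, s=7): events B1->T, B4->T, B5->T, B6->F, B8->S, B7->T, B11->F; covers B1=T, B4=T, B5=T, B6=F, B7=T, B8=S, B11=F
input #2 (c=2, n=2, s=7): events B1->F, B2->T, B4->T, B5->F, B6->T, B8->S, B7->T, B11->F; covers B1=F, B2=T, B4=T, B5=F, B6=T, B7=T, B8=S, B11=F
input #3 (c=1, n=1, s=3): events B1->T, B4->T, B5->T, B6->F, B8->S, B7->T, B11->T; covers B1=T, B4=T, B5=T, B6=F, B7=T, B8=S, B11=T
input #4 (c=1, n=2, s=3): events B1->F, B2->F, B3->F, B4->T, B5->F, B6->T, B8->S, B7->T, B11->T; covers B1=F, B2=F, B3=F, B4=T, B5=F, B6=T, B7=T, B8=S, B11=T
input #5 (c=2, n=0, s=3): events B1->T, B4->T, B5->F, B6->F, B8->S, B7->T, B11->T; covers B1=T, B4=T, B5=F, B6=F, B7=T, B8=S, B11=T
input #6 (c=4, n=1, s=2): events B1->T, B4->T, B5->T, B6->F, B8->E, B7->T, B11->T; covers B1=T, B4=T, B5=T, B6=F, B7=T, B8=E, B11=T
input #7 (c=4, n=0, s=1): events B1->T, B4->T, B5->F, B6->F, B8->E, B7->F, B9->T, B11->T; covers B1=T, B4=T, B5=F, B6=F, B7=F, B8=E, B9=T, B11=T
input #8 (c=1, n=0, s=4): events B1->T, B4->T, B5->F, B6->F, B8->S, B7->T, B11->T; covers B1=T, B4=T, B5=F, B6=F, B7=T, B8=S, B11=T
together the pool reaches 17 outcomes: B1=T, B1=F, B2=T, B2=F, B3=F, B4=T, B5=T, B5=F, B6=T, B6=F, B7=T, B7=F, B8=S, B8=E, B9=T, B11=T, B11=F
checked all size-1 subsets: none covers 17 outcomes (max 9/17)
checked all size-2 subsets: none covers 17 outcomes (max 14/17)
checked all size-3 subsets: none covers 17 outcomes (max 16/17)
at size 4, {1, 2, 4, 7} reaches all 17 outcomes; every lexicographically earlier size-4 subset fails

Answer: 4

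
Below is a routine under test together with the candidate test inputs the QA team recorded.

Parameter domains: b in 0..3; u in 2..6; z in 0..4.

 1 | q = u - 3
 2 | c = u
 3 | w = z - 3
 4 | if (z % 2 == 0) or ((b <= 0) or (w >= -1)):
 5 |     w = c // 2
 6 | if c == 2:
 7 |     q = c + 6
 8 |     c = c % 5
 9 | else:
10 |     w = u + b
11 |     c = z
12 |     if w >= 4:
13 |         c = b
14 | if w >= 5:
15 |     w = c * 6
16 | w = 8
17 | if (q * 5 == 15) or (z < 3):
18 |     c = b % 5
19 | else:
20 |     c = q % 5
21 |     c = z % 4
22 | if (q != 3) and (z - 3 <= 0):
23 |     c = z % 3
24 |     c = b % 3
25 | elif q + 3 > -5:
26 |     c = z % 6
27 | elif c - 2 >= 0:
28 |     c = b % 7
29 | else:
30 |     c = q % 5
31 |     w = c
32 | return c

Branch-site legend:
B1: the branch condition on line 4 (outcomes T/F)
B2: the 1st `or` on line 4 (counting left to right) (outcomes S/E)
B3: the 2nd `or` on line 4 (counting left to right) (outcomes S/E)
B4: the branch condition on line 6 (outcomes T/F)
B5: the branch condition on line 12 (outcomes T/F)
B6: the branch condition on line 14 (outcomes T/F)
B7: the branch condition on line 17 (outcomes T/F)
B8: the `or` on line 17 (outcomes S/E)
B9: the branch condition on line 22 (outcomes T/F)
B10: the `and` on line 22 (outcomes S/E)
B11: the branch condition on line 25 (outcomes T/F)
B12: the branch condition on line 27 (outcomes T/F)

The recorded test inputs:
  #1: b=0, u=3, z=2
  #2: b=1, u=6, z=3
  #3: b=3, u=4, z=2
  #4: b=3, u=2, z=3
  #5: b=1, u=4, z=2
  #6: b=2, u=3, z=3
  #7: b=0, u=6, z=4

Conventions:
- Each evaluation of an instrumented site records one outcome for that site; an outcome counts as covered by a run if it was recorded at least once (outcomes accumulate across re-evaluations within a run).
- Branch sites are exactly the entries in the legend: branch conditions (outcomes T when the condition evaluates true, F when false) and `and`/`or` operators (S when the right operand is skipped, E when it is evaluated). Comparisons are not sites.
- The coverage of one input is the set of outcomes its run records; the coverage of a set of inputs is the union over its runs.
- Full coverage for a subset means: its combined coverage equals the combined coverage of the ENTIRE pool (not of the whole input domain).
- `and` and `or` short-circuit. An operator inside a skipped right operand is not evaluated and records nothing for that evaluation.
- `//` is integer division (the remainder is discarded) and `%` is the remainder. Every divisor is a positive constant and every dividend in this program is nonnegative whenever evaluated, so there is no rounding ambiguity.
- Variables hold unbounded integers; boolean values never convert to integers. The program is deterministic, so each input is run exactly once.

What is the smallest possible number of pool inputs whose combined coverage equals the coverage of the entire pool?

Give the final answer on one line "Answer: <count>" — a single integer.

input #1 (b=0, u=3, z=2): covers B1=T, B2=S, B4=F, B5=F, B6=F, B7=T, B8=E, B9=T, B10=E
input #2 (b=1, u=6, z=3): covers B1=T, B2=E, B3=E, B4=F, B5=T, B6=T, B7=T, B8=S, B9=F, B10=S, B11=T
input #3 (b=3, u=4, z=2): covers B1=T, B2=S, B4=F, B5=T, B6=T, B7=T, B8=E, B9=T, B10=E
input #4 (b=3, u=2, z=3): covers B1=T, B2=E, B3=E, B4=T, B6=F, B7=F, B8=E, B9=T, B10=E
input #5 (b=1, u=4, z=2): covers B1=T, B2=S, B4=F, B5=T, B6=T, B7=T, B8=E, B9=T, B10=E
input #6 (b=2, u=3, z=3): covers B1=T, B2=E, B3=E, B4=F, B5=T, B6=T, B7=F, B8=E, B9=T, B10=E
input #7 (b=0, u=6, z=4): covers B1=T, B2=S, B4=F, B5=T, B6=T, B7=T, B8=S, B9=F, B10=S, B11=T
the full pool covers 19 outcomes: B1=T, B2=S, B2=E, B3=E, B4=T, B4=F, B5=T, B5=F, B6=T, B6=F, B7=T, B7=F, B8=S, B8=E, B9=T, B9=F, B10=S, B10=E, B11=T
no size-1 subset reaches all 19 outcomes (best union: 11/19)
no size-2 subset reaches all 19 outcomes (best union: 18/19)
at size 3, {1, 2, 4} reaches all 19 outcomes; every lexicographically earlier size-3 subset fails

Answer: 3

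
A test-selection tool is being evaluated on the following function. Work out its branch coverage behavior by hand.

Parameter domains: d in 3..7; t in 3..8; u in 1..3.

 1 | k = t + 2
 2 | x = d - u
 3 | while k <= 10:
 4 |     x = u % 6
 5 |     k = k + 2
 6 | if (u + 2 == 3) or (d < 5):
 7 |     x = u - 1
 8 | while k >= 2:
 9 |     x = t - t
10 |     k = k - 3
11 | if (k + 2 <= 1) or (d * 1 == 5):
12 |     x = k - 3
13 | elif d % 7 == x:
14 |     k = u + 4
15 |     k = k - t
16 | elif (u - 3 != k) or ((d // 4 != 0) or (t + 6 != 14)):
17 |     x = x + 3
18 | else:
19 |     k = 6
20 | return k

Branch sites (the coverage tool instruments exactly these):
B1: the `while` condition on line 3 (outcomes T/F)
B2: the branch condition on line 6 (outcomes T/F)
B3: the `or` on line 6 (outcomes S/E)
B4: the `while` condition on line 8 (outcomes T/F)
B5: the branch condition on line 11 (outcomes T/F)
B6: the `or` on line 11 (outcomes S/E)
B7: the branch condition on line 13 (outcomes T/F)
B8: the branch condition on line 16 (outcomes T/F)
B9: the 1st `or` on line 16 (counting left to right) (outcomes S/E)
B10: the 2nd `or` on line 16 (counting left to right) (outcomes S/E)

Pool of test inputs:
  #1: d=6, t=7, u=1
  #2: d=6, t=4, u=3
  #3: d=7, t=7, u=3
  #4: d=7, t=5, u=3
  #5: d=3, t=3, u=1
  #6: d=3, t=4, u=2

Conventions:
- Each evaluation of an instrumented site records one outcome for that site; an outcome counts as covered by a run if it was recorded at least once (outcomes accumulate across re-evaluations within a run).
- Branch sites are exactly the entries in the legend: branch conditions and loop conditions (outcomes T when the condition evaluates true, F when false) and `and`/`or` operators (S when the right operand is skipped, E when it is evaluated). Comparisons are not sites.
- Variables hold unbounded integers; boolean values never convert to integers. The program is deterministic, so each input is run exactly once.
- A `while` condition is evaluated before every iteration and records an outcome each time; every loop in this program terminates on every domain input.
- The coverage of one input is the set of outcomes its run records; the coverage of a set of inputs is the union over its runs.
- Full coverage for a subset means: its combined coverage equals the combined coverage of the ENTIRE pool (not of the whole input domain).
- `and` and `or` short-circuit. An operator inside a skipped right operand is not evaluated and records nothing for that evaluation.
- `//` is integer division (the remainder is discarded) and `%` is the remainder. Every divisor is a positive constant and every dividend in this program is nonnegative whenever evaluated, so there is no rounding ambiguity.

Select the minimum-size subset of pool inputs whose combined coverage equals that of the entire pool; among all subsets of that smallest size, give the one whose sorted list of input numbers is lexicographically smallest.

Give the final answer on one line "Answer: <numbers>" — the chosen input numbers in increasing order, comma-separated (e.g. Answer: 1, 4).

input #1 (d=6, t=7, u=1): covers B1=T, B1=F, B2=T, B3=S, B4=T, B4=F, B5=T, B6=S
input #2 (d=6, t=4, u=3): covers B1=T, B1=F, B2=F, B3=E, B4=T, B4=F, B5=F, B6=E, B7=F, B8=T, B9=E, B10=S
input #3 (d=7, t=7, u=3): covers B1=T, B1=F, B2=F, B3=E, B4=T, B4=F, B5=T, B6=S
input #4 (d=7, t=5, u=3): covers B1=T, B1=F, B2=F, B3=E, B4=T, B4=F, B5=T, B6=S
input #5 (d=3, t=3, u=1): covers B1=T, B1=F, B2=T, B3=S, B4=T, B4=F, B5=T, B6=S
input #6 (d=3, t=4, u=2): covers B1=T, B1=F, B2=T, B3=E, B4=T, B4=F, B5=F, B6=E, B7=F, B8=T, B9=S
pool-wide coverage (17 outcomes): B1=T, B1=F, B2=T, B2=F, B3=S, B3=E, B4=T, B4=F, B5=T, B5=F, B6=S, B6=E, B7=F, B8=T, B9=S, B9=E, B10=S
no size-1 subset reaches all 17 outcomes (best union: 12/17)
no size-2 subset reaches all 17 outcomes (best union: 16/17)
inputs {1, 2, 6} (size 3) cover everything; no size-3 subset with a lexicographically smaller index list covers all 17

Answer: 1, 2, 6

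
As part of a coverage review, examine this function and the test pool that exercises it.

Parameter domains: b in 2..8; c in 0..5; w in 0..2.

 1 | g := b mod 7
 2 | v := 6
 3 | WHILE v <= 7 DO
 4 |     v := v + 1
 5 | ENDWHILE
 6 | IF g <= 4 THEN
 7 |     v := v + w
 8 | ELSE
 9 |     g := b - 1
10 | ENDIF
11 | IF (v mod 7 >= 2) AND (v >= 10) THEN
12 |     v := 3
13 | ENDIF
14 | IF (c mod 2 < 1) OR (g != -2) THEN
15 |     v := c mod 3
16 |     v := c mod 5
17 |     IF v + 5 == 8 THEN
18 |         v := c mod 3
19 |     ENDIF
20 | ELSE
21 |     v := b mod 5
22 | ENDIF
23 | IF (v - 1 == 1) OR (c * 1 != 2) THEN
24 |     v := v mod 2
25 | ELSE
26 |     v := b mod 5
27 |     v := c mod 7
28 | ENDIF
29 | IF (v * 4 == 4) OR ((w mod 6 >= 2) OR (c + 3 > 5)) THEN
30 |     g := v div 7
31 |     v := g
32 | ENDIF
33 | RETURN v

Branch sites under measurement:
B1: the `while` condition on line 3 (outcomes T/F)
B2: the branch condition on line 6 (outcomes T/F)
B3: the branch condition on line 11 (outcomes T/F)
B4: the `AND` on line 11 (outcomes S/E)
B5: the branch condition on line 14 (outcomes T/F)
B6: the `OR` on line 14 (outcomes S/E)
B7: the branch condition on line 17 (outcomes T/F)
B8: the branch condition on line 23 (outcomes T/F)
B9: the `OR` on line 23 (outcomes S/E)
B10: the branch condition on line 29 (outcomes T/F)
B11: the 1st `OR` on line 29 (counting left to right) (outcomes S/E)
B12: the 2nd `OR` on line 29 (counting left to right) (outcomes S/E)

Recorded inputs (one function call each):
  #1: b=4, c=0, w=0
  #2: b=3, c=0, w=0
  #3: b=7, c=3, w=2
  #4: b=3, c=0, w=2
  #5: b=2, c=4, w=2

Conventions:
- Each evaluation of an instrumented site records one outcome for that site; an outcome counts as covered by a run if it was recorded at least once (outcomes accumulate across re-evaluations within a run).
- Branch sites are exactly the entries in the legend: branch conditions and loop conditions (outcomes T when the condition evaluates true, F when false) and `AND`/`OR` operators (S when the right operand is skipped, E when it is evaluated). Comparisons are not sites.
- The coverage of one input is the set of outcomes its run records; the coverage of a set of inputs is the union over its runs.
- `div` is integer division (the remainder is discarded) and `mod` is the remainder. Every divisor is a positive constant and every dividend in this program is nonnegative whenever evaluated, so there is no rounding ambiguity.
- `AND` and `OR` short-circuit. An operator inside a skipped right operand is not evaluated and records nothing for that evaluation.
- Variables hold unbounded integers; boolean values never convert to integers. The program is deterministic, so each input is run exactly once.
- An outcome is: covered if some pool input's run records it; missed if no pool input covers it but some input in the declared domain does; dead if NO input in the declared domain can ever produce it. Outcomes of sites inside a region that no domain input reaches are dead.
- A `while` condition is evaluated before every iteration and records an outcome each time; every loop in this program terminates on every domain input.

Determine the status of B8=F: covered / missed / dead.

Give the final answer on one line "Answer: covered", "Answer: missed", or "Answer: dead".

no pool input records B8=F
checking all 126 inputs in the declared domain: B8=F is never recorded -> dead

Answer: dead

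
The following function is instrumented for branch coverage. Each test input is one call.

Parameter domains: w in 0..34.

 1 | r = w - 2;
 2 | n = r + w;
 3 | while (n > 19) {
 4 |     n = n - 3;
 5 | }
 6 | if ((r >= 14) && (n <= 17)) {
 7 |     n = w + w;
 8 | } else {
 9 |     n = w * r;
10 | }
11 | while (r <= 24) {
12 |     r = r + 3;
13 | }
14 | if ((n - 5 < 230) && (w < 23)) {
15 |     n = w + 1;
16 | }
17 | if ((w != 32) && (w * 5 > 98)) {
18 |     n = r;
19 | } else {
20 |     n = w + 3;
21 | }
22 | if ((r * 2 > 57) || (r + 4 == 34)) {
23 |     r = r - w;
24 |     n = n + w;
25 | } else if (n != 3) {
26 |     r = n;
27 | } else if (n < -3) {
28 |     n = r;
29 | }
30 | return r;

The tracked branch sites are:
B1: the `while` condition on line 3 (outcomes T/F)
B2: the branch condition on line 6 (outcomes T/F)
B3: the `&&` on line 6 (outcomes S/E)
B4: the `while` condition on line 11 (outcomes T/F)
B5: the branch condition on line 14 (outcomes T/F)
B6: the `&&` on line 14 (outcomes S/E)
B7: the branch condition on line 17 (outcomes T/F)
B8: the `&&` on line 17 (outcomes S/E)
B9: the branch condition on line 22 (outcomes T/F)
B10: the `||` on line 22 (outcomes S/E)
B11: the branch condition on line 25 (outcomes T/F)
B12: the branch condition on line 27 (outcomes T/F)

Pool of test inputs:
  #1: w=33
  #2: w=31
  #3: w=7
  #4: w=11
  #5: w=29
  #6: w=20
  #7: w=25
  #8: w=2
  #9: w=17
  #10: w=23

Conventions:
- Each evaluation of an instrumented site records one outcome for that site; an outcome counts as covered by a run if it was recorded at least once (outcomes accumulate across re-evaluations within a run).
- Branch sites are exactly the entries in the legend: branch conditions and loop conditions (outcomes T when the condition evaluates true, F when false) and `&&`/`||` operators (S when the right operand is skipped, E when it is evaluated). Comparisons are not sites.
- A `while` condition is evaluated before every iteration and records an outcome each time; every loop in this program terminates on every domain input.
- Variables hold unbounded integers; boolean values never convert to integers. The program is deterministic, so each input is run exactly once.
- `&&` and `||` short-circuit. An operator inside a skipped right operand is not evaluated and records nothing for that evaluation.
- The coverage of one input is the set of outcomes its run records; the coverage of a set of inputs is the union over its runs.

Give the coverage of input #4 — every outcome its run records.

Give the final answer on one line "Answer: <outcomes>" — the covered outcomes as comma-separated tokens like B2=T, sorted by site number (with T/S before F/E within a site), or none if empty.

Simulating input #4 (w=11) step by step:
  B1->T, B1->F, B3->S, B2->F, B4->T, B4->T, B4->T, B4->T, B4->T, B4->T
  B4->F, B6->E, B5->T, B8->E, B7->F, B10->E, B9->F, B11->T
deduplicating events, the covered set is: B1=T, B1=F, B2=F, B3=S, B4=T, B4=F, B5=T, B6=E, B7=F, B8=E, B9=F, B10=E, B11=T

Answer: B1=T, B1=F, B2=F, B3=S, B4=T, B4=F, B5=T, B6=E, B7=F, B8=E, B9=F, B10=E, B11=T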